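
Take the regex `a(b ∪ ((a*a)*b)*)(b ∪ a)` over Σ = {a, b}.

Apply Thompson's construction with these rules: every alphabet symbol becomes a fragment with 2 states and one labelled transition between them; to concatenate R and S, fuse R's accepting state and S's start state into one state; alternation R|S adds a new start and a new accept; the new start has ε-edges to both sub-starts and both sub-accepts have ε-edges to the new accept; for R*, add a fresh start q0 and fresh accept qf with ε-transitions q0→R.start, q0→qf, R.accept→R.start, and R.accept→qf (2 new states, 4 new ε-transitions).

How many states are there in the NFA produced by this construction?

Bottom-up over the parse tree:
Each of the 7 symbol leaves contributes a 2-state fragment.
  a* : 4 states
  a*a : 5 states
  (a*a)* : 7 states
  (a*a)*b : 8 states
  ((a*a)*b)* : 10 states
  b ∪ ((a*a)*b)* : 14 states
  b ∪ a : 6 states
  a(b ∪ ((a*a)*b)*)(b ∪ a) : 20 states

20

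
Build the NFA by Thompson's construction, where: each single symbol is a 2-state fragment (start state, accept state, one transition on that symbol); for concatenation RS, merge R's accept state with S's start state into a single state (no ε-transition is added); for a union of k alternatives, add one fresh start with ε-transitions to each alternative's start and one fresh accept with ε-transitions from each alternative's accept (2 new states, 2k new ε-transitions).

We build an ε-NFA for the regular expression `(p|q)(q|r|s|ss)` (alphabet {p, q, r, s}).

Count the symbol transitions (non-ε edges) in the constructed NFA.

7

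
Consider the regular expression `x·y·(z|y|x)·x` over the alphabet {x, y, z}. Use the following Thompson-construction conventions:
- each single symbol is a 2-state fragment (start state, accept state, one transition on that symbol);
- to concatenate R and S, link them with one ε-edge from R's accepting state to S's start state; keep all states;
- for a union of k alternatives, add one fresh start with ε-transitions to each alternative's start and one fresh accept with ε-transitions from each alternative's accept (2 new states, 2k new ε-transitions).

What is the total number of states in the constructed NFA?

14

Recursing over subexpressions:
Each of the 6 symbol leaves contributes a 2-state fragment.
  z|y|x : 8 states
  x·y·(z|y|x)·x : 14 states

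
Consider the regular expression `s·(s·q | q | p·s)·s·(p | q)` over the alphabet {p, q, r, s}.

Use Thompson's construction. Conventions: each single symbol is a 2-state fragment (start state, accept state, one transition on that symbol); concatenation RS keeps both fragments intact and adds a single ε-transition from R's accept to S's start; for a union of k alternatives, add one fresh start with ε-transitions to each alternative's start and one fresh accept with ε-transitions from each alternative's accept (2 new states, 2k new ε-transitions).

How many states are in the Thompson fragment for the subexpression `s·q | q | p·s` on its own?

12

Fragment for `s·q | q | p·s`:
Each of the 5 symbol leaves contributes a 2-state fragment.
  s·q → 4 states
  p·s → 4 states
  s·q | q | p·s → 12 states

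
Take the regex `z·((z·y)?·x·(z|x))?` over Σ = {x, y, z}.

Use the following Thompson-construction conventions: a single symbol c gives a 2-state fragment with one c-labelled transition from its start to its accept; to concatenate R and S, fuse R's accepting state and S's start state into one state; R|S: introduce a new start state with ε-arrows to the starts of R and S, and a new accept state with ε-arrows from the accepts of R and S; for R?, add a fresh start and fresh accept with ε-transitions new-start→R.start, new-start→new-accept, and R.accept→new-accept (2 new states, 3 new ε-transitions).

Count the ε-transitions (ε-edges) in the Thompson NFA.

10

Per subexpression:
Each of the 6 symbol leaves contributes 0 ε-transitions.
  z·y : 0 ε-transitions
  (z·y)? : 3 ε-transitions
  z|x : 4 ε-transitions
  (z·y)?·x·(z|x) : 7 ε-transitions
  ((z·y)?·x·(z|x))? : 10 ε-transitions
  z·((z·y)?·x·(z|x))? : 10 ε-transitions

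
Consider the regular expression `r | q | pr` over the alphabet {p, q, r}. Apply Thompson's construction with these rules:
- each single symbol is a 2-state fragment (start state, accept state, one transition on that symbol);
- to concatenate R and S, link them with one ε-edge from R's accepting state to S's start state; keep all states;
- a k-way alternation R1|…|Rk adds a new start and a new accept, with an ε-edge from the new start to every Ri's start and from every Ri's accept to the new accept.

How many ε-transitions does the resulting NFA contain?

7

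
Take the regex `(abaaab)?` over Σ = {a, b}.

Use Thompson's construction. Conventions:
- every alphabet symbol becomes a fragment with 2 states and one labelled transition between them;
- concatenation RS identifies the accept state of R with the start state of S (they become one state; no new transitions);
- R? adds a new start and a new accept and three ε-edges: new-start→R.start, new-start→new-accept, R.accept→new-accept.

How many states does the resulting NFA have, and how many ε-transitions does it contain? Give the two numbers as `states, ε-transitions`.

Bottom-up over the parse tree:
Each of the 6 symbol leaves contributes 2 states and 0 ε-transitions.
  abaaab — 7 states, 0 ε-transitions
  (abaaab)? — 9 states, 3 ε-transitions

9, 3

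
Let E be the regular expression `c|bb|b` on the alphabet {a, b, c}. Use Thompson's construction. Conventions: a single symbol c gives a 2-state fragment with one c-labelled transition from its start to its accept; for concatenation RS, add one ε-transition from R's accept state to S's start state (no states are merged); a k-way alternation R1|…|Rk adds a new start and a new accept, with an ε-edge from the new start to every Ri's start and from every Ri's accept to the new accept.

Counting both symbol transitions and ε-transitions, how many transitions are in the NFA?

Recursing over subexpressions:
Each of the 4 symbol leaves contributes 1 transition (1 symbol, 0 ε).
  bb : 3 transitions (2 symbol, 1 ε)
  c|bb|b : 11 transitions (4 symbol, 7 ε)

11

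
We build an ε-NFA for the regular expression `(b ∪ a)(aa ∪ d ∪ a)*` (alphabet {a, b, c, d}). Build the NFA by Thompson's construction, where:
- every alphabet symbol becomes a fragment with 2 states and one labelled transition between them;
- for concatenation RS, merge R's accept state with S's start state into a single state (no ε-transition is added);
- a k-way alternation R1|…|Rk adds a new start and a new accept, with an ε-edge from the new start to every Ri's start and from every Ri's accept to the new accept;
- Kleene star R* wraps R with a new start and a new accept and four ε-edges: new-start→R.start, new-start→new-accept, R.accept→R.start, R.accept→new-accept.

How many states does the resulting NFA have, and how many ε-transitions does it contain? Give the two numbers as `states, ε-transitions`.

16, 14

Recursing over subexpressions:
Each of the 6 symbol leaves contributes 2 states and 0 ε-transitions.
  b ∪ a — 6 states, 4 ε-transitions
  aa — 3 states, 0 ε-transitions
  aa ∪ d ∪ a — 9 states, 6 ε-transitions
  (aa ∪ d ∪ a)* — 11 states, 10 ε-transitions
  (b ∪ a)(aa ∪ d ∪ a)* — 16 states, 14 ε-transitions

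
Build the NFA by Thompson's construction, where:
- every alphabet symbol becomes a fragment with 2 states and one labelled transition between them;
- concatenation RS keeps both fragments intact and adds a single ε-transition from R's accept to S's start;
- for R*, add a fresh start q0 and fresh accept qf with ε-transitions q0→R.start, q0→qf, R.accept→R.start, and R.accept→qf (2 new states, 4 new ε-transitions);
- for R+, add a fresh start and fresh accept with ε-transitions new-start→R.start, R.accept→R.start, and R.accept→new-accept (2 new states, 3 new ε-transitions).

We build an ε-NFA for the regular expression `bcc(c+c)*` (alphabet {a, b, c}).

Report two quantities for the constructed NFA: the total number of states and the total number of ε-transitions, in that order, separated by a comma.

14, 11

Bottom-up over the parse tree:
Each of the 5 symbol leaves contributes 2 states and 0 ε-transitions.
  c+ — 4 states, 3 ε-transitions
  c+c — 6 states, 4 ε-transitions
  (c+c)* — 8 states, 8 ε-transitions
  bcc(c+c)* — 14 states, 11 ε-transitions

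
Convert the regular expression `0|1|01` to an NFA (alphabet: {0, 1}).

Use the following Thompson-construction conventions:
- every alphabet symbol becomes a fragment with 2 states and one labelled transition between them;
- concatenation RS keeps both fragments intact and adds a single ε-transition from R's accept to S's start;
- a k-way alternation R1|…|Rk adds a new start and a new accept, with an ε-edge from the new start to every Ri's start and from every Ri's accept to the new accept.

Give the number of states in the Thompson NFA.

Per subexpression:
Each of the 4 symbol leaves contributes a 2-state fragment.
  01 — 4 states
  0|1|01 — 10 states

10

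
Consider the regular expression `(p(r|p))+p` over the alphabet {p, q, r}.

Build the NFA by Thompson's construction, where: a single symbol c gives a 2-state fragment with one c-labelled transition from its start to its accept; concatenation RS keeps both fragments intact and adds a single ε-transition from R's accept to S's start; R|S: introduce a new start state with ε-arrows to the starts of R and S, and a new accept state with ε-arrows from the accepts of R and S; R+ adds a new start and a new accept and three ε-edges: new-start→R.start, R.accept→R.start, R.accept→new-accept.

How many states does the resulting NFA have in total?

Bottom-up over the parse tree:
Each of the 4 symbol leaves contributes a 2-state fragment.
  r|p = 6 states
  p(r|p) = 8 states
  (p(r|p))+ = 10 states
  (p(r|p))+p = 12 states

12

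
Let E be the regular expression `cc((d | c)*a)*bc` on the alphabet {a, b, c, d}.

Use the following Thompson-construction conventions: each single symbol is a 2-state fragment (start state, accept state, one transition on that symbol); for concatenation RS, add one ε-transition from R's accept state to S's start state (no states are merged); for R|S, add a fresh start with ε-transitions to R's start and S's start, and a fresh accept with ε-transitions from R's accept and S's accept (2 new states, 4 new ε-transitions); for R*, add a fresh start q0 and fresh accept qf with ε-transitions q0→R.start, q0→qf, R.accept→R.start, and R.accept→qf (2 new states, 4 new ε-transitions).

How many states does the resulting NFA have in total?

20

Per subexpression:
Each of the 7 symbol leaves contributes a 2-state fragment.
  d | c = 6 states
  (d | c)* = 8 states
  (d | c)*a = 10 states
  ((d | c)*a)* = 12 states
  cc((d | c)*a)*bc = 20 states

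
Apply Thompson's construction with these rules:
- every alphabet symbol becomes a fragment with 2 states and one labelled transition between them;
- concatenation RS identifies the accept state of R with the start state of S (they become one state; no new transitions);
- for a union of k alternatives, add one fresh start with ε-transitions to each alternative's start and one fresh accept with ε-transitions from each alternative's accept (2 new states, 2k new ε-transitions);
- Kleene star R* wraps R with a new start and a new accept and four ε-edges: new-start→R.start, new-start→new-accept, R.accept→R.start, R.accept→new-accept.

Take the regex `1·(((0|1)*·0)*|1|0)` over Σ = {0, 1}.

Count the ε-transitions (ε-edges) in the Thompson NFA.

18

Recursing over subexpressions:
Each of the 6 symbol leaves contributes 0 ε-transitions.
  0|1 : 4 ε-transitions
  (0|1)* : 8 ε-transitions
  (0|1)*·0 : 8 ε-transitions
  ((0|1)*·0)* : 12 ε-transitions
  ((0|1)*·0)*|1|0 : 18 ε-transitions
  1·(((0|1)*·0)*|1|0) : 18 ε-transitions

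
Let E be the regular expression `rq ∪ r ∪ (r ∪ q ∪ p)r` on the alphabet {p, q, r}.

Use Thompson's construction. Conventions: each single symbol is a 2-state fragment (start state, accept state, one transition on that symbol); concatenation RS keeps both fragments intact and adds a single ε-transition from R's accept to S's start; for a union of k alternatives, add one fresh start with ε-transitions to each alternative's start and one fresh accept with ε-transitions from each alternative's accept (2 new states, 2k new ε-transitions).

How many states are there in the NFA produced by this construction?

Bottom-up over the parse tree:
Each of the 7 symbol leaves contributes a 2-state fragment.
  rq — 4 states
  r ∪ q ∪ p — 8 states
  (r ∪ q ∪ p)r — 10 states
  rq ∪ r ∪ (r ∪ q ∪ p)r — 18 states

18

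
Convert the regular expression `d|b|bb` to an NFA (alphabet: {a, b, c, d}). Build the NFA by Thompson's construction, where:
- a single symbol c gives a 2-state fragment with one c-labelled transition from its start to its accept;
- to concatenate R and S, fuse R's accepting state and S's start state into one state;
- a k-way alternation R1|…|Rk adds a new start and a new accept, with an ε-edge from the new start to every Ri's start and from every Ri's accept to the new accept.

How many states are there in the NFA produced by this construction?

9

By structural recursion:
Each of the 4 symbol leaves contributes a 2-state fragment.
  bb = 3 states
  d|b|bb = 9 states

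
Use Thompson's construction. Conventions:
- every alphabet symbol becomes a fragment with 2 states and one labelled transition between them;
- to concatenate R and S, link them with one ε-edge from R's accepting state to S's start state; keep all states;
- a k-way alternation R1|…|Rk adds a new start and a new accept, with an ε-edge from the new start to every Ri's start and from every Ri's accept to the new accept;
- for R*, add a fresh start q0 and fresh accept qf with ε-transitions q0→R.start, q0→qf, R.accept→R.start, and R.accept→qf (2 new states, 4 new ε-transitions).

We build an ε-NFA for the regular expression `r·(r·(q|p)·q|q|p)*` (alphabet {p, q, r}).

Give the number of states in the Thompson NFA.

Recursing over subexpressions:
Each of the 7 symbol leaves contributes a 2-state fragment.
  q|p = 6 states
  r·(q|p)·q = 10 states
  r·(q|p)·q|q|p = 16 states
  (r·(q|p)·q|q|p)* = 18 states
  r·(r·(q|p)·q|q|p)* = 20 states

20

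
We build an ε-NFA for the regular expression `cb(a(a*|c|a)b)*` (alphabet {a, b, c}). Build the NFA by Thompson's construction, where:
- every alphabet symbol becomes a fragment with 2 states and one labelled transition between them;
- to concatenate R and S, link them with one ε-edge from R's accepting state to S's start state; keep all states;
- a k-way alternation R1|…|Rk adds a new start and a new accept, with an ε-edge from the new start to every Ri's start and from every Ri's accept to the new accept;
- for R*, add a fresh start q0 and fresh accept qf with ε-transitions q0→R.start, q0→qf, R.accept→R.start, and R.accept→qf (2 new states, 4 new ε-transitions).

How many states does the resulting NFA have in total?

Building bottom-up:
Each of the 7 symbol leaves contributes a 2-state fragment.
  a* → 4 states
  a*|c|a → 10 states
  a(a*|c|a)b → 14 states
  (a(a*|c|a)b)* → 16 states
  cb(a(a*|c|a)b)* → 20 states

20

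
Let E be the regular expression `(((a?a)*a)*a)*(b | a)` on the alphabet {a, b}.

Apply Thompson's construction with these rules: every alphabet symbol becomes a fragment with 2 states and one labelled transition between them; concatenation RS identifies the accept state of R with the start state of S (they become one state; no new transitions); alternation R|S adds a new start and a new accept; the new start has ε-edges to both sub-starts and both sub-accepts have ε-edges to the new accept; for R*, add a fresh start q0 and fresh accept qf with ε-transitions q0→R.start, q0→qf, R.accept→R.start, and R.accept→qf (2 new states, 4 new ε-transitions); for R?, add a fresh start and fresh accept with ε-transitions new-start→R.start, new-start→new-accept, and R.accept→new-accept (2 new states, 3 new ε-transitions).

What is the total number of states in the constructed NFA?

Bottom-up over the parse tree:
Each of the 6 symbol leaves contributes a 2-state fragment.
  a? = 4 states
  a?a = 5 states
  (a?a)* = 7 states
  (a?a)*a = 8 states
  ((a?a)*a)* = 10 states
  ((a?a)*a)*a = 11 states
  (((a?a)*a)*a)* = 13 states
  b | a = 6 states
  (((a?a)*a)*a)*(b | a) = 18 states

18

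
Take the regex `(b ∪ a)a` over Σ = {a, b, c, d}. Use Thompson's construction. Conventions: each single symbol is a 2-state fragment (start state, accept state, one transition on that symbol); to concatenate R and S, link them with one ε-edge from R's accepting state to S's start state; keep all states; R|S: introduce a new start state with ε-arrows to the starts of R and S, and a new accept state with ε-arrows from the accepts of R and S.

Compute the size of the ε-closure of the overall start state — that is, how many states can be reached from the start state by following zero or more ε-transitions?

Let C(F) = |ε-closure(F.start)| within fragment F, and note whether F accepts ε. Symbol fragments have C = 1 and do not accept ε. Then:
  b ∪ a — new start ε-reaches every alternative's start; none of them accept ε, so the new accept is not reached: C = 1 + 1 + 1 = 3
  (b ∪ a)a — same as the first factor's closure: C = 3

3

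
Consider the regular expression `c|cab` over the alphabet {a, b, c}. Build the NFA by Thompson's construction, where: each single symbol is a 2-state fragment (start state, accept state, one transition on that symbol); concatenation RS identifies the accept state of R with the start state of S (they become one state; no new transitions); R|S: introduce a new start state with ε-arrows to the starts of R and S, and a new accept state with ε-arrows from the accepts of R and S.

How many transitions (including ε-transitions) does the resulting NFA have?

8

Recursing over subexpressions:
Each of the 4 symbol leaves contributes 1 transition (1 symbol, 0 ε).
  cab = 3 transitions (3 symbol, 0 ε)
  c|cab = 8 transitions (4 symbol, 4 ε)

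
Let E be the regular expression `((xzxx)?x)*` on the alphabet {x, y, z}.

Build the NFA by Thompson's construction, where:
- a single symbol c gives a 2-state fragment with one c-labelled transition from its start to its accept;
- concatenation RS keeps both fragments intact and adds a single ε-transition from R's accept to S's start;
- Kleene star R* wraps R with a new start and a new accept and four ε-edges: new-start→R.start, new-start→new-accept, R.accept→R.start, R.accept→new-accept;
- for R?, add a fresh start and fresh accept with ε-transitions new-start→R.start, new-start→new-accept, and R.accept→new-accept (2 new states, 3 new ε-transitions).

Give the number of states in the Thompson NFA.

Per subexpression:
Each of the 5 symbol leaves contributes a 2-state fragment.
  xzxx : 8 states
  (xzxx)? : 10 states
  (xzxx)?x : 12 states
  ((xzxx)?x)* : 14 states

14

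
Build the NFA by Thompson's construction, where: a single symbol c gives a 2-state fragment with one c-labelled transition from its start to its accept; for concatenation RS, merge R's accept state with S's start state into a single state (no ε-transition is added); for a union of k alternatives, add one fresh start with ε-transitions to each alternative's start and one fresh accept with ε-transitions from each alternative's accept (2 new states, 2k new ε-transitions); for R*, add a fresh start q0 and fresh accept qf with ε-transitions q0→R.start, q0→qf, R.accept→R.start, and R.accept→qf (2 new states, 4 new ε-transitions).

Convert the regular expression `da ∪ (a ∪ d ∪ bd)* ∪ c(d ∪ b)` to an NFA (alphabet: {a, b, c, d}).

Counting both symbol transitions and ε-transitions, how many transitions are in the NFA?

29

Recursing over subexpressions:
Each of the 9 symbol leaves contributes 1 transition (1 symbol, 0 ε).
  da — 2 transitions (2 symbol, 0 ε)
  bd — 2 transitions (2 symbol, 0 ε)
  a ∪ d ∪ bd — 10 transitions (4 symbol, 6 ε)
  (a ∪ d ∪ bd)* — 14 transitions (4 symbol, 10 ε)
  d ∪ b — 6 transitions (2 symbol, 4 ε)
  c(d ∪ b) — 7 transitions (3 symbol, 4 ε)
  da ∪ (a ∪ d ∪ bd)* ∪ c(d ∪ b) — 29 transitions (9 symbol, 20 ε)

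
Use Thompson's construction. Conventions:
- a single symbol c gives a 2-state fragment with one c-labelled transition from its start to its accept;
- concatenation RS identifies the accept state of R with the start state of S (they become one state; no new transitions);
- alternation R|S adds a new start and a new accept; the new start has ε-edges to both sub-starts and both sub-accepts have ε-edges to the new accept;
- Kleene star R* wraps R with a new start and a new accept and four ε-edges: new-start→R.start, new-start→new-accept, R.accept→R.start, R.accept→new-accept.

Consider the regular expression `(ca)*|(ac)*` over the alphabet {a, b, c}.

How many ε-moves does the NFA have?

Recursing over subexpressions:
Each of the 4 symbol leaves contributes 0 ε-transitions.
  ca : 0 ε-transitions
  (ca)* : 4 ε-transitions
  ac : 0 ε-transitions
  (ac)* : 4 ε-transitions
  (ca)*|(ac)* : 12 ε-transitions

12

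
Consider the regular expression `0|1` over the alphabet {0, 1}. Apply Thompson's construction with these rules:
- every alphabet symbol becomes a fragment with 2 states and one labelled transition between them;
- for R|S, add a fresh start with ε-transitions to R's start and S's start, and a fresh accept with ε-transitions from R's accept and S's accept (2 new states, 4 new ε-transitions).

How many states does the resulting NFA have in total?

Building bottom-up:
Each of the 2 symbol leaves contributes a 2-state fragment.
  0|1 = 6 states

6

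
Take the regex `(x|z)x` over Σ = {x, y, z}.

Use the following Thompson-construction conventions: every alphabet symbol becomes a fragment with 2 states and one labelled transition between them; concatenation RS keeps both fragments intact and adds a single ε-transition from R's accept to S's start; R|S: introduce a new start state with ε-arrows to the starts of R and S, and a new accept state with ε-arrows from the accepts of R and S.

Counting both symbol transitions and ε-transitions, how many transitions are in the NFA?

8

Recursing over subexpressions:
Each of the 3 symbol leaves contributes 1 transition (1 symbol, 0 ε).
  x|z → 6 transitions (2 symbol, 4 ε)
  (x|z)x → 8 transitions (3 symbol, 5 ε)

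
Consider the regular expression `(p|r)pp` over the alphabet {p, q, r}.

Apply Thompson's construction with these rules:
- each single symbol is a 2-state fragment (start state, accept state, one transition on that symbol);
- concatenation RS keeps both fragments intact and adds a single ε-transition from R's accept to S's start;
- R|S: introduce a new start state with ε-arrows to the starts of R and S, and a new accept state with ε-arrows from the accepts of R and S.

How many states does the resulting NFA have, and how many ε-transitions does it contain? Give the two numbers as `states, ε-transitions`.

10, 6

Building bottom-up:
Each of the 4 symbol leaves contributes 2 states and 0 ε-transitions.
  p|r — 6 states, 4 ε-transitions
  (p|r)pp — 10 states, 6 ε-transitions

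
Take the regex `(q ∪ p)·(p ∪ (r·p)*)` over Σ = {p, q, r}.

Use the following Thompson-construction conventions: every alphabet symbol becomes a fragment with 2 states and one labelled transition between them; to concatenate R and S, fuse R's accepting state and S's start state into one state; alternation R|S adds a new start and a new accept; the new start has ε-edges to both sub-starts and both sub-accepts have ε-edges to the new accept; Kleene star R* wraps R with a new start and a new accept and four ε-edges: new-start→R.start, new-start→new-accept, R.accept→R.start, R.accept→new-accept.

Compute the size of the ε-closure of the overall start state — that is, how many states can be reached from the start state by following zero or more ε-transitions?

3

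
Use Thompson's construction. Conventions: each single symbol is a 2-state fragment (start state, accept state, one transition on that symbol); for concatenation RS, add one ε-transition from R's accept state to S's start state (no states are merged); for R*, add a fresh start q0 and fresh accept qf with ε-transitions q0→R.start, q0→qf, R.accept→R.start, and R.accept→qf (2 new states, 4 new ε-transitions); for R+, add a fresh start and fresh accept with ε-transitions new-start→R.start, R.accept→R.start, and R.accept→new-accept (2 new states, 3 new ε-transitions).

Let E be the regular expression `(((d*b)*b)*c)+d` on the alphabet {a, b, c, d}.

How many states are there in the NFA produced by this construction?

By structural recursion:
Each of the 5 symbol leaves contributes a 2-state fragment.
  d* = 4 states
  d*b = 6 states
  (d*b)* = 8 states
  (d*b)*b = 10 states
  ((d*b)*b)* = 12 states
  ((d*b)*b)*c = 14 states
  (((d*b)*b)*c)+ = 16 states
  (((d*b)*b)*c)+d = 18 states

18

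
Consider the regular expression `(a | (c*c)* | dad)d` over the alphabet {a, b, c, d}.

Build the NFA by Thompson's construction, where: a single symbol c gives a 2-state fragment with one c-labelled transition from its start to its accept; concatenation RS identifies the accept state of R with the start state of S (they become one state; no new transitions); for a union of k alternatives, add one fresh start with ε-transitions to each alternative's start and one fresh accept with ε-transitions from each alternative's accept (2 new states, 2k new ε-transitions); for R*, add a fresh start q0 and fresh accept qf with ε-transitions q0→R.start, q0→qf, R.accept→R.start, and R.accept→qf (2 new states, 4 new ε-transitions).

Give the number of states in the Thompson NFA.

By structural recursion:
Each of the 7 symbol leaves contributes a 2-state fragment.
  c* → 4 states
  c*c → 5 states
  (c*c)* → 7 states
  dad → 4 states
  a | (c*c)* | dad → 15 states
  (a | (c*c)* | dad)d → 16 states

16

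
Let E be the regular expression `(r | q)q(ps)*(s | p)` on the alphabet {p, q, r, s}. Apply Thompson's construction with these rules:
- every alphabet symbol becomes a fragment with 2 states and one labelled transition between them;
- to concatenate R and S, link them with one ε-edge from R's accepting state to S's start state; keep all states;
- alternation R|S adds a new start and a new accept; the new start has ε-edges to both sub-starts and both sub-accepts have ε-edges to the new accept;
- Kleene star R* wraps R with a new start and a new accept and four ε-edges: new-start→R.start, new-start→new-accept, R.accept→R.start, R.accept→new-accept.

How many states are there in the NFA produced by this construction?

Per subexpression:
Each of the 7 symbol leaves contributes a 2-state fragment.
  r | q : 6 states
  ps : 4 states
  (ps)* : 6 states
  s | p : 6 states
  (r | q)q(ps)*(s | p) : 20 states

20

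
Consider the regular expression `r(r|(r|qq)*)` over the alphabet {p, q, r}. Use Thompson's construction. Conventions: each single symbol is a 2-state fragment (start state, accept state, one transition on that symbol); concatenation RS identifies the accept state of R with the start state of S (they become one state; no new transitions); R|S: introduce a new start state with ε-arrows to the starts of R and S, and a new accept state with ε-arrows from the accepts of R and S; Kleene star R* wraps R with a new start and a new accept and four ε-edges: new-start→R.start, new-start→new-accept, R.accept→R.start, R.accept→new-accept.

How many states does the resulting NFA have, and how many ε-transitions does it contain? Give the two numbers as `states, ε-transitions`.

Recursing over subexpressions:
Each of the 5 symbol leaves contributes 2 states and 0 ε-transitions.
  qq — 3 states, 0 ε-transitions
  r|qq — 7 states, 4 ε-transitions
  (r|qq)* — 9 states, 8 ε-transitions
  r|(r|qq)* — 13 states, 12 ε-transitions
  r(r|(r|qq)*) — 14 states, 12 ε-transitions

14, 12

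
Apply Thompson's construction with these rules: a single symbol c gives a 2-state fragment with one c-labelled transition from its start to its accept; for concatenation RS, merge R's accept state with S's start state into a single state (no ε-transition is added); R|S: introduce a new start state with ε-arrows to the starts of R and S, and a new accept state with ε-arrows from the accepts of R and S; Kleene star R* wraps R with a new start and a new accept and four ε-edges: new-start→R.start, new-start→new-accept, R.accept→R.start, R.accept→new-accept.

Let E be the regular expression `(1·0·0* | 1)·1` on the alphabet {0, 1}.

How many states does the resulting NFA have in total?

11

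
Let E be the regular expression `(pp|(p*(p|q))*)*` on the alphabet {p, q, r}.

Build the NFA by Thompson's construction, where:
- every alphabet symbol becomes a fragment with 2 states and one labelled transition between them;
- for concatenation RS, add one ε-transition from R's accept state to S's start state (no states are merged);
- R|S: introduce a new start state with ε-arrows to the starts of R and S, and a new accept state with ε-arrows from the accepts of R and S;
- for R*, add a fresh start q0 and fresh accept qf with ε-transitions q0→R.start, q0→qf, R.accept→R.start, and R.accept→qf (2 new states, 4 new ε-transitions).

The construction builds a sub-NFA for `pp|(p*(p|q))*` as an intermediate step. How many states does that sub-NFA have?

18

Fragment for `pp|(p*(p|q))*`:
Each of the 5 symbol leaves contributes a 2-state fragment.
  pp — 4 states
  p* — 4 states
  p|q — 6 states
  p*(p|q) — 10 states
  (p*(p|q))* — 12 states
  pp|(p*(p|q))* — 18 states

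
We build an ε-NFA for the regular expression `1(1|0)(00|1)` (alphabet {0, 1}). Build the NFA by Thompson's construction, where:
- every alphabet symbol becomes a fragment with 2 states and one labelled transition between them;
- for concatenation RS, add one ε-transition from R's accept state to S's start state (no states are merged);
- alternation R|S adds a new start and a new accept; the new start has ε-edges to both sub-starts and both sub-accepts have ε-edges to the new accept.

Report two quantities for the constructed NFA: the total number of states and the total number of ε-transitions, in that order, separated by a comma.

Recursing over subexpressions:
Each of the 6 symbol leaves contributes 2 states and 0 ε-transitions.
  1|0 : 6 states, 4 ε-transitions
  00 : 4 states, 1 ε-transition
  00|1 : 8 states, 5 ε-transitions
  1(1|0)(00|1) : 16 states, 11 ε-transitions

16, 11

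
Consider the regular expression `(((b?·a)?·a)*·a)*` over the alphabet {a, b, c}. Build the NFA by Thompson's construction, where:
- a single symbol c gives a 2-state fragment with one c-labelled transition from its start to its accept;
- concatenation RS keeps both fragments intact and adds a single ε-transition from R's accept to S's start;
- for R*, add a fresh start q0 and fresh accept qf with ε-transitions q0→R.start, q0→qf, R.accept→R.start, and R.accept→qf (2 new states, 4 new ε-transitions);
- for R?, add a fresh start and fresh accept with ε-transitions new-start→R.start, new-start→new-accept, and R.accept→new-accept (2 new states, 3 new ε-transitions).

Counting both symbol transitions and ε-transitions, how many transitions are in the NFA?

21

By structural recursion:
Each of the 4 symbol leaves contributes 1 transition (1 symbol, 0 ε).
  b? : 4 transitions (1 symbol, 3 ε)
  b?·a : 6 transitions (2 symbol, 4 ε)
  (b?·a)? : 9 transitions (2 symbol, 7 ε)
  (b?·a)?·a : 11 transitions (3 symbol, 8 ε)
  ((b?·a)?·a)* : 15 transitions (3 symbol, 12 ε)
  ((b?·a)?·a)*·a : 17 transitions (4 symbol, 13 ε)
  (((b?·a)?·a)*·a)* : 21 transitions (4 symbol, 17 ε)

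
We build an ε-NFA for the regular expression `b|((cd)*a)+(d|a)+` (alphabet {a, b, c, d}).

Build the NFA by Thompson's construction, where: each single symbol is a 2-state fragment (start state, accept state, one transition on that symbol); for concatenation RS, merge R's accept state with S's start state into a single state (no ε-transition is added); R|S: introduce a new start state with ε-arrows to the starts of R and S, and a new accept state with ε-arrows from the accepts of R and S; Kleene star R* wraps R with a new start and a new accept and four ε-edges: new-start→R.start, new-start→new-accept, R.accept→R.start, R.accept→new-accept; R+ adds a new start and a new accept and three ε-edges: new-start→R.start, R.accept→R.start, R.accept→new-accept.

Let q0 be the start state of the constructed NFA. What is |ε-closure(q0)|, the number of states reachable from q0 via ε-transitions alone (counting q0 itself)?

Let C(F) = |ε-closure(F.start)| within fragment F, and note whether F accepts ε. Symbol fragments have C = 1 and do not accept ε. Then:
  cd → |closure| equals the left operand's closure size = 1 (its accept is not ε-reachable, so the closure stops there)
  (cd)* → |closure| = 1 (new start) + 1 (body) + 1 (new accept) = 3
  (cd)*a → the left operand accepts ε, so the closure extends into the next operand (the shared merged state is already counted); |closure| = 3 + (1−1) = 3
  ((cd)*a)+ → new start ε-reaches only the body's start; the new accept needs a symbol first: |closure| = 1 + 3 = 4
  d|a → |closure| = 1 + 1 + 1 = 3 (the new accept is not ε-reachable since no branch accepts ε)
  (d|a)+ → new start ε-reaches only the body's start; the new accept needs a symbol first: |closure| = 1 + 3 = 4
  ((cd)*a)+(d|a)+ → |closure| equals the left operand's closure size = 4 (its accept is not ε-reachable, so the closure stops there)
  b|((cd)*a)+(d|a)+ → |closure| = 1 + 1 + 4 = 6 (the new accept is not ε-reachable since no branch accepts ε)

6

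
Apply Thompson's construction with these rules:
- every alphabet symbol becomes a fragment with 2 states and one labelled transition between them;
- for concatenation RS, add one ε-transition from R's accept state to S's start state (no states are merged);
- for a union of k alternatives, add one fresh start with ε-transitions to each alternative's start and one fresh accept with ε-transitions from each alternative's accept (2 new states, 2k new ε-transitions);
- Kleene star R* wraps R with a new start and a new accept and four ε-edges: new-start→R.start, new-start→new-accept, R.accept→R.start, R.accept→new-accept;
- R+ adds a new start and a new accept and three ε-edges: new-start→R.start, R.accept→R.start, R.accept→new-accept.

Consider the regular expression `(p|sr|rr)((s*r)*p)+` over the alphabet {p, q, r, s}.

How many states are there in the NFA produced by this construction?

24

Recursing over subexpressions:
Each of the 8 symbol leaves contributes a 2-state fragment.
  sr = 4 states
  rr = 4 states
  p|sr|rr = 12 states
  s* = 4 states
  s*r = 6 states
  (s*r)* = 8 states
  (s*r)*p = 10 states
  ((s*r)*p)+ = 12 states
  (p|sr|rr)((s*r)*p)+ = 24 states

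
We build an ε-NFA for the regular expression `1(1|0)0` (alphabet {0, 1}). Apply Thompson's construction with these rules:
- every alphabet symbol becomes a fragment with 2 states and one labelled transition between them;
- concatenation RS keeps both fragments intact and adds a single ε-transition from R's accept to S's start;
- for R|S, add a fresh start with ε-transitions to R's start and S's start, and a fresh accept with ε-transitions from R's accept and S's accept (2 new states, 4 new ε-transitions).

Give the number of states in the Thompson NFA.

Per subexpression:
Each of the 4 symbol leaves contributes a 2-state fragment.
  1|0 = 6 states
  1(1|0)0 = 10 states

10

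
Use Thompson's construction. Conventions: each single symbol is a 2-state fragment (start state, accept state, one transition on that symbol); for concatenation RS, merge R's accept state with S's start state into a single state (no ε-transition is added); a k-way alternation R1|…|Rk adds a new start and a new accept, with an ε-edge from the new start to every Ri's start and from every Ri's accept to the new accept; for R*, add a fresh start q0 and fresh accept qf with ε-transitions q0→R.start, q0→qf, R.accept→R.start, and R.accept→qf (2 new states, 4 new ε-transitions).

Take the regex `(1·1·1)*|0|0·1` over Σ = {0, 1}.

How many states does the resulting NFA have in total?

13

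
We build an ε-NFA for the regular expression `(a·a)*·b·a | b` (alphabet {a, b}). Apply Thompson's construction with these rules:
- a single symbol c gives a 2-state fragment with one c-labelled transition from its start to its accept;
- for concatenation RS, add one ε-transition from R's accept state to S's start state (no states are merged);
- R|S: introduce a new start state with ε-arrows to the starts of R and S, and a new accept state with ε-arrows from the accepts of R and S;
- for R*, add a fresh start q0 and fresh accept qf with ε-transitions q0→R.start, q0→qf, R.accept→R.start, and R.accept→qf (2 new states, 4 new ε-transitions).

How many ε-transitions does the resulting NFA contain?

11

Bottom-up over the parse tree:
Each of the 5 symbol leaves contributes 0 ε-transitions.
  a·a → 1 ε-transition
  (a·a)* → 5 ε-transitions
  (a·a)*·b·a → 7 ε-transitions
  (a·a)*·b·a | b → 11 ε-transitions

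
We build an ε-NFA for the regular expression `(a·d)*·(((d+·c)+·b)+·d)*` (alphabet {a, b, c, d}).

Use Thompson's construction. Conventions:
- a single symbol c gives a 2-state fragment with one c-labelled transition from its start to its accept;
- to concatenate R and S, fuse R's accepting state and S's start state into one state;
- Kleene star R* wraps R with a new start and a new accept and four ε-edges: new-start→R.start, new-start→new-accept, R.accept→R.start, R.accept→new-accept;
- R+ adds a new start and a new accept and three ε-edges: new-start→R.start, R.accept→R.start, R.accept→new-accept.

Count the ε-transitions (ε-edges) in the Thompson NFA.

Recursing over subexpressions:
Each of the 6 symbol leaves contributes 0 ε-transitions.
  a·d = 0 ε-transitions
  (a·d)* = 4 ε-transitions
  d+ = 3 ε-transitions
  d+·c = 3 ε-transitions
  (d+·c)+ = 6 ε-transitions
  (d+·c)+·b = 6 ε-transitions
  ((d+·c)+·b)+ = 9 ε-transitions
  ((d+·c)+·b)+·d = 9 ε-transitions
  (((d+·c)+·b)+·d)* = 13 ε-transitions
  (a·d)*·(((d+·c)+·b)+·d)* = 17 ε-transitions

17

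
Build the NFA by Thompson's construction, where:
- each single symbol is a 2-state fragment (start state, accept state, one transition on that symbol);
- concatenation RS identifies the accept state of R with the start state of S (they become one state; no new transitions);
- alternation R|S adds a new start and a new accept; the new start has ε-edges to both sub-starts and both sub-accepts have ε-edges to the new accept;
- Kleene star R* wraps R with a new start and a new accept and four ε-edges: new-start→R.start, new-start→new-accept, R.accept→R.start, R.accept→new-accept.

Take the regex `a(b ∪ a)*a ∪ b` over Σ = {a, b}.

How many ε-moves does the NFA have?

12

Recursing over subexpressions:
Each of the 5 symbol leaves contributes 0 ε-transitions.
  b ∪ a = 4 ε-transitions
  (b ∪ a)* = 8 ε-transitions
  a(b ∪ a)*a = 8 ε-transitions
  a(b ∪ a)*a ∪ b = 12 ε-transitions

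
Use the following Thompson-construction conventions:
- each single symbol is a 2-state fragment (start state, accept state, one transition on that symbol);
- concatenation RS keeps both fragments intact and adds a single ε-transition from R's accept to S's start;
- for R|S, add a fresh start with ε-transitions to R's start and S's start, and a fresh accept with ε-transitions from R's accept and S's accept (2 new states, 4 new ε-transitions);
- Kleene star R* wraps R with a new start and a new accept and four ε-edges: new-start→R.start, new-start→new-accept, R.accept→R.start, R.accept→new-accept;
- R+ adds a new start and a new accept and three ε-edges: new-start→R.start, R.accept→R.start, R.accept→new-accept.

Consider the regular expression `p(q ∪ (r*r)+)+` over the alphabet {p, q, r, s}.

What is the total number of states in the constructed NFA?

16

Building bottom-up:
Each of the 4 symbol leaves contributes a 2-state fragment.
  r* → 4 states
  r*r → 6 states
  (r*r)+ → 8 states
  q ∪ (r*r)+ → 12 states
  (q ∪ (r*r)+)+ → 14 states
  p(q ∪ (r*r)+)+ → 16 states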